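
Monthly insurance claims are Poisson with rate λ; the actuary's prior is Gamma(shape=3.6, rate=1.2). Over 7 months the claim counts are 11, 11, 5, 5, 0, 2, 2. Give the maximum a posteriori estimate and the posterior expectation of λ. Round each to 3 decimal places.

Σ counts = 36. Posterior: Gamma(shape = 3.6+36 = 39.6, rate = 1.2+7 = 8.2).
Mode = (α−1)/β = 38.6/8.2 = 4.707.
Mean = α/β = 39.6/8.2 = 4.829.

maximum a posteriori estimate = 4.707, posterior expectation = 4.829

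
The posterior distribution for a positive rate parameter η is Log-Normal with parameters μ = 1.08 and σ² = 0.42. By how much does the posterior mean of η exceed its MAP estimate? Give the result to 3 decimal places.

1.698

Mode = exp(μ − σ²) = exp(0.66) = 1.935.
Mean = exp(μ + σ²/2) = exp(1.290) = 3.633.
Difference = 3.633 − 1.935 = 1.698.
The posterior is right-skewed, so the mean exceeds the mode.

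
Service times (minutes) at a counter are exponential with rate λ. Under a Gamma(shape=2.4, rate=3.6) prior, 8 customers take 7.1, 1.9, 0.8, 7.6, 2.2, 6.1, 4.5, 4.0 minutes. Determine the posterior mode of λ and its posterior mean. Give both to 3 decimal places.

λ_MAP = 0.249, E[λ|data] = 0.275

Σ times = 34.2. Posterior: Gamma(shape = 2.4+8 = 10.4, rate = 3.6+34.2 = 37.8).
Mode = (α−1)/β = 9.4/37.8 = 0.249.
Mean = α/β = 10.4/37.8 = 0.275.
The posterior is right-skewed, so the mean exceeds the mode.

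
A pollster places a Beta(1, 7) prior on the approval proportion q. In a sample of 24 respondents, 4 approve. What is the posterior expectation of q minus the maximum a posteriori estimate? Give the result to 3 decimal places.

Posterior: Beta(1+4, 7+20) = Beta(5, 27).
Mode = (5−1)/(5+27−2) = 4/30 = 0.133.
Mean = 5/(5+27) = 5/32 = 0.156.
Difference = 0.156 − 0.133 = 0.023.

0.023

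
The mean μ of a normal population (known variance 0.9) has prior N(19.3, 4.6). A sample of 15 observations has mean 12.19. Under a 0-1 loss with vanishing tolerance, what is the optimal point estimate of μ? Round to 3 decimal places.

12.282

Posterior for μ is Normal. Precision-weighted mean: (1/4.6·19.3 + 15/0.9·12.19) / (1/4.6 + 15/0.9) = 12.282.
A Normal posterior is symmetric, so mode = mean.
This is the posterior mode — the MAP estimate.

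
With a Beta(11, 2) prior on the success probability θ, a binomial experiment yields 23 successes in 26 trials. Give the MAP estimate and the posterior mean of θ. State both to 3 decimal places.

Posterior: Beta(11+23, 2+3) = Beta(34, 5).
Mode = (34−1)/(34+5−2) = 33/37 = 0.892.
Mean = 34/(34+5) = 34/39 = 0.872.
Mode > mean: the posterior has a left tail.

θ_MAP = 0.892, E[θ|data] = 0.872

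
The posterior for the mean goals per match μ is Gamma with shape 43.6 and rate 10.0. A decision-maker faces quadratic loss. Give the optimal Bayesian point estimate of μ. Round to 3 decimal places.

4.360

Mode = (α−1)/β = 42.6/10.0 = 4.260.
Mean = α/β = 43.6/10.0 = 4.360.
Quadratic loss ⇒ the optimal estimator is the posterior mean.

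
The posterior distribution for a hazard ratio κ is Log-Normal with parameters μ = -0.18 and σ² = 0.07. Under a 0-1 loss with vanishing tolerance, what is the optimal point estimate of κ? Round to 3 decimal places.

0.779

Mode = exp(μ − σ²) = exp(-0.25) = 0.779.
Mean = exp(μ + σ²/2) = exp(-0.145) = 0.865.
This is the posterior mode — the MAP estimate.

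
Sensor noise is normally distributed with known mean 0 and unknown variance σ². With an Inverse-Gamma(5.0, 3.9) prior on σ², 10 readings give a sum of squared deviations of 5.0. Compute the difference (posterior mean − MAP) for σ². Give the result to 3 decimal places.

0.129

Posterior: Inverse-Gamma(shape = 5.0+10/2 = 10.0, scale = 3.9+5.0/2 = 6.4).
Mode = β/(α+1) = 6.4/11.0 = 0.582.
Mean = β/(α−1) = 6.4/9.0 = 0.711.
Difference = 0.711 − 0.582 = 0.129.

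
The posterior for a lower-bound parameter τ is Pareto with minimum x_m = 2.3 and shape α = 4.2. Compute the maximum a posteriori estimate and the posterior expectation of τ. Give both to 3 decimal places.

MAP = 2.300, posterior mean = 3.019

The Pareto density is strictly decreasing on [x_m, ∞), so the mode is x_m = 2.300.
Mean = α·x_m/(α−1) = 4.2·2.3/3.2 = 3.019.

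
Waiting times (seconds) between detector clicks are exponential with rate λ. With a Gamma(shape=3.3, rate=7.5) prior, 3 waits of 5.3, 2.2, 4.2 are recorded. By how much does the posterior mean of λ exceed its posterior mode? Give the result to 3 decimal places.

Σ times = 11.7. Posterior: Gamma(shape = 3.3+3 = 6.3, rate = 7.5+11.7 = 19.2).
Mode = (α−1)/β = 5.3/19.2 = 0.276.
Mean = α/β = 6.3/19.2 = 0.328.
Difference = 0.328 − 0.276 = 0.052.
The mean is pulled above the mode by the posterior's right skew.

0.052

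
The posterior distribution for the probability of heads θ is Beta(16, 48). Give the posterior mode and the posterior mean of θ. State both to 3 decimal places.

MAP = 0.242, posterior mean = 0.250

Mode = (16−1)/(16+48−2) = 15/62 = 0.242.
Mean = 16/(16+48) = 16/64 = 0.250.
The mean is pulled above the mode by the posterior's right skew.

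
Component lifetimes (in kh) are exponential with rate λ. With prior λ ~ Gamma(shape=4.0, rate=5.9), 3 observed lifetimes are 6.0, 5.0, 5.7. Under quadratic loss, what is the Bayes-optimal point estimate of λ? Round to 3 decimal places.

0.310

Σ times = 16.7. Posterior: Gamma(shape = 4.0+3 = 7.0, rate = 5.9+16.7 = 22.6).
Mode = (α−1)/β = 6.0/22.6 = 0.265.
Mean = α/β = 7.0/22.6 = 0.310.
Quadratic loss ⇒ the optimal estimator is the posterior mean.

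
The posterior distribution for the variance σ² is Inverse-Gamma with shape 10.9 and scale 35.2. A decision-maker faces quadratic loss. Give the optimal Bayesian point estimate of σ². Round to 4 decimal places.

3.5556

Mode = β/(α+1) = 35.2/11.9 = 2.9580.
Mean = β/(α−1) = 35.2/9.9 = 3.5556.
Quadratic loss ⇒ the optimal estimator is the posterior mean.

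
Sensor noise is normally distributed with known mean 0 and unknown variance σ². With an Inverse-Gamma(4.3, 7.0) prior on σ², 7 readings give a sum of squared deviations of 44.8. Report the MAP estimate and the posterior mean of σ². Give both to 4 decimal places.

Posterior: Inverse-Gamma(shape = 4.3+7/2 = 7.8, scale = 7.0+44.8/2 = 29.4).
Mode = β/(α+1) = 29.4/8.8 = 3.3409.
Mean = β/(α−1) = 29.4/6.8 = 4.3235.

MAP estimate = 3.3409, posterior mean = 4.3235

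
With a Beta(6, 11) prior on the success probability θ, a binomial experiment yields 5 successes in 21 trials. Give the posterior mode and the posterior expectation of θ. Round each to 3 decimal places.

Posterior: Beta(6+5, 11+16) = Beta(11, 27).
Mode = (11−1)/(11+27−2) = 10/36 = 0.278.
Mean = 11/(11+27) = 11/38 = 0.289.

MAP: 0.278. Posterior mean: 0.289.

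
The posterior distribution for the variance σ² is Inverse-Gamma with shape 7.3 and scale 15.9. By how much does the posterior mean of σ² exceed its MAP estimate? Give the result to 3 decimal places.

0.608

Mode = β/(α+1) = 15.9/8.3 = 1.916.
Mean = β/(α−1) = 15.9/6.3 = 2.524.
Difference = 2.524 − 1.916 = 0.608.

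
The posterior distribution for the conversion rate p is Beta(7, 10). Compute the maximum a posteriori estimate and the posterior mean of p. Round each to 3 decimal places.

Mode = (7−1)/(7+10−2) = 6/15 = 0.400.
Mean = 7/(7+10) = 7/17 = 0.412.
The posterior is right-skewed, so the mean exceeds the mode.

MAP: 0.400. Posterior mean: 0.412.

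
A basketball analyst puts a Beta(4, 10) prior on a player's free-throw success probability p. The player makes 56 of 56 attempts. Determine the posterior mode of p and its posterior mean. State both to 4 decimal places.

MAP = 0.8676, posterior mean = 0.8571

Posterior: Beta(4+56, 10+0) = Beta(60, 10).
Mode = (60−1)/(60+10−2) = 59/68 = 0.8676.
Mean = 60/(60+10) = 60/70 = 0.8571.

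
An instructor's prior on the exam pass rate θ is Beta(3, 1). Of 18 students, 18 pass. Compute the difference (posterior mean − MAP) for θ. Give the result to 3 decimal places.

Posterior: Beta(3+18, 1+0) = Beta(21, 1).
Since β = 1 ≤ 1 and α > 1, the Beta density is monotone increasing on [0,1]; the mode is at 1.
Mean = 21/(21+1) = 0.955.
Difference = 0.955 − 1.000 = -0.045.

-0.045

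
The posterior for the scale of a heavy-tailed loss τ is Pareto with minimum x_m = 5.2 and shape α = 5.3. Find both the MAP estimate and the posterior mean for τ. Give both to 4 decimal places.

MAP = 5.2000, posterior mean = 6.4093

The Pareto density is strictly decreasing on [x_m, ∞), so the mode is x_m = 5.2000.
Mean = α·x_m/(α−1) = 5.3·5.2/4.3 = 6.4093.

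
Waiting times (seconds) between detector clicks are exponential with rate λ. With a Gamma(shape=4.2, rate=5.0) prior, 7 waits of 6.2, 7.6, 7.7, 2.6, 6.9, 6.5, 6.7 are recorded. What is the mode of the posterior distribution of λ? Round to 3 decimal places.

Σ times = 44.2. Posterior: Gamma(shape = 4.2+7 = 11.2, rate = 5.0+44.2 = 49.2).
Mode = (α−1)/β = 10.2/49.2 = 0.207.
Mean = α/β = 11.2/49.2 = 0.228.
This is the posterior mode — the MAP estimate.

0.207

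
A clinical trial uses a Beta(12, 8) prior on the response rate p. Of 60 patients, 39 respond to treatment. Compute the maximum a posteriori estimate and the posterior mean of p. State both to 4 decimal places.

p_MAP = 0.6410, E[p|data] = 0.6375

Posterior: Beta(12+39, 8+21) = Beta(51, 29).
Mode = (51−1)/(51+29−2) = 50/78 = 0.6410.
Mean = 51/(51+29) = 51/80 = 0.6375.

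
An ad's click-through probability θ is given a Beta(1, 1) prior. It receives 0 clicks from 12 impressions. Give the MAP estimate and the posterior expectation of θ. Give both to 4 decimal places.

Posterior: Beta(1+0, 1+12) = Beta(1, 13).
Since α = 1 ≤ 1 and β > 1, the Beta density is monotone decreasing on [0,1]; the mode is at 0.
Mean = 1/(1+13) = 0.0714.

θ_MAP = 0.0000, E[θ|data] = 0.0714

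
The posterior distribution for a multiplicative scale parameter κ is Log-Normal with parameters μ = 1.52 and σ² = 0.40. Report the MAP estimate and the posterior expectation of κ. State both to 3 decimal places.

Mode = exp(μ − σ²) = exp(1.12) = 3.065.
Mean = exp(μ + σ²/2) = exp(1.720) = 5.585.
The posterior is right-skewed, so the mean exceeds the mode.

MAP: 3.065. Posterior mean: 5.585.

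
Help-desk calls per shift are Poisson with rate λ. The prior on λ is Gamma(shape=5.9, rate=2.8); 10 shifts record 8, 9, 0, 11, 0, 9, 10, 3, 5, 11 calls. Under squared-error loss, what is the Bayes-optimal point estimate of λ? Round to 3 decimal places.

Σ counts = 66. Posterior: Gamma(shape = 5.9+66 = 71.9, rate = 2.8+10 = 12.8).
Mode = (α−1)/β = 70.9/12.8 = 5.539.
Mean = α/β = 71.9/12.8 = 5.617.
Squared-error loss ⇒ the optimal estimator is the posterior mean.

5.617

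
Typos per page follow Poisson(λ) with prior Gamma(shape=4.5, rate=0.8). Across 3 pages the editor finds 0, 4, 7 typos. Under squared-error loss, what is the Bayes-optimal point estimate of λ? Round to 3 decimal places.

Σ counts = 11. Posterior: Gamma(shape = 4.5+11 = 15.5, rate = 0.8+3 = 3.8).
Mode = (α−1)/β = 14.5/3.8 = 3.816.
Mean = α/β = 15.5/3.8 = 4.079.
Squared-error loss ⇒ the optimal estimator is the posterior mean.

4.079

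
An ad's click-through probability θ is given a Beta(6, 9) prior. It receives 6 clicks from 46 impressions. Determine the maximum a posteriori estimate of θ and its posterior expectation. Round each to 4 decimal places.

Posterior: Beta(6+6, 9+40) = Beta(12, 49).
Mode = (12−1)/(12+49−2) = 11/59 = 0.1864.
Mean = 12/(12+49) = 12/61 = 0.1967.

MAP = 0.1864; posterior mean = 0.1967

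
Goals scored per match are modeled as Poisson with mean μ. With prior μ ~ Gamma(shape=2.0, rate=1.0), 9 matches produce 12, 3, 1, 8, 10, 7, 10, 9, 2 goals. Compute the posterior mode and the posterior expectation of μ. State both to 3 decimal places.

Σ counts = 62. Posterior: Gamma(shape = 2.0+62 = 64.0, rate = 1.0+9 = 10.0).
Mode = (α−1)/β = 63.0/10.0 = 6.300.
Mean = α/β = 64.0/10.0 = 6.400.

MAP = 6.300, posterior mean = 6.400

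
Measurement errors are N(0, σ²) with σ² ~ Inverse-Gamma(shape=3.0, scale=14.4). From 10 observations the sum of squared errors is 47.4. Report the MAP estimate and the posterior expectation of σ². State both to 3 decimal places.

σ²_MAP = 4.233, E[σ²|data] = 5.443

Posterior: Inverse-Gamma(shape = 3.0+10/2 = 8.0, scale = 14.4+47.4/2 = 38.1).
Mode = β/(α+1) = 38.1/9.0 = 4.233.
Mean = β/(α−1) = 38.1/7.0 = 5.443.
The mean is pulled above the mode by the posterior's right skew.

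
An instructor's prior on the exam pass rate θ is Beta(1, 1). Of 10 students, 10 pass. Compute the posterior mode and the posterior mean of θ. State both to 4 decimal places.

Posterior: Beta(1+10, 1+0) = Beta(11, 1).
Since β = 1 ≤ 1 and α > 1, the Beta density is monotone increasing on [0,1]; the mode is at 1.
Mean = 11/(11+1) = 0.9167.
Left-skewed posterior ⇒ mean < mode.

MAP: 1.0000. Posterior mean: 0.9167.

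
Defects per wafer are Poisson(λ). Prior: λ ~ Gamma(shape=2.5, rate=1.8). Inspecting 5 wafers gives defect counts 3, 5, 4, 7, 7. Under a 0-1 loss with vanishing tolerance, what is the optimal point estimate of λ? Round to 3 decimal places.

Σ counts = 26. Posterior: Gamma(shape = 2.5+26 = 28.5, rate = 1.8+5 = 6.8).
Mode = (α−1)/β = 27.5/6.8 = 4.044.
Mean = α/β = 28.5/6.8 = 4.191.
This is the posterior mode — the MAP estimate.

4.044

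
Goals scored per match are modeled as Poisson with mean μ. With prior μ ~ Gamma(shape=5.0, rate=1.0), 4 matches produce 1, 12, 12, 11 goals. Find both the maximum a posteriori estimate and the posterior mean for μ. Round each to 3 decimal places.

μ_MAP = 8.000, E[μ|data] = 8.200

Σ counts = 36. Posterior: Gamma(shape = 5.0+36 = 41.0, rate = 1.0+4 = 5.0).
Mode = (α−1)/β = 40.0/5.0 = 8.000.
Mean = α/β = 41.0/5.0 = 8.200.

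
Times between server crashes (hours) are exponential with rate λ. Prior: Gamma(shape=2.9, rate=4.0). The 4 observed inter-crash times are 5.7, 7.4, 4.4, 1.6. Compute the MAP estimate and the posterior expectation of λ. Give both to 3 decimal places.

Σ times = 19.1. Posterior: Gamma(shape = 2.9+4 = 6.9, rate = 4.0+19.1 = 23.1).
Mode = (α−1)/β = 5.9/23.1 = 0.255.
Mean = α/β = 6.9/23.1 = 0.299.

λ_MAP = 0.255, E[λ|data] = 0.299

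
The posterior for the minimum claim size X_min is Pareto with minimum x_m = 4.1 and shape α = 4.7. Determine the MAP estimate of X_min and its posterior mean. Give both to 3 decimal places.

The Pareto density is strictly decreasing on [x_m, ∞), so the mode is x_m = 4.100.
Mean = α·x_m/(α−1) = 4.7·4.1/3.7 = 5.208.

MAP estimate = 4.100, posterior mean = 5.208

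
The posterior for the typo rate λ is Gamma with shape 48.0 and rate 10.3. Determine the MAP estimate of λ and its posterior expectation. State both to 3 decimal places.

λ_MAP = 4.563, E[λ|data] = 4.660

Mode = (α−1)/β = 47.0/10.3 = 4.563.
Mean = α/β = 48.0/10.3 = 4.660.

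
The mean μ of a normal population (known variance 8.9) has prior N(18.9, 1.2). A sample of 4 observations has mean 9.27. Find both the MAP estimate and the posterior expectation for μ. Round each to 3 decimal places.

Posterior for μ is Normal. Precision-weighted mean: (1/1.2·18.9 + 4/8.9·9.27) / (1/1.2 + 4/8.9) = 15.526.
A Normal posterior is symmetric, so mode = mean.

μ_MAP = 15.526, E[μ|data] = 15.526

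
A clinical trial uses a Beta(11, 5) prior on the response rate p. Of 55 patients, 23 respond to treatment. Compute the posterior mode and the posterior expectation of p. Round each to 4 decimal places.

MAP = 0.4783; posterior mean = 0.4789

Posterior: Beta(11+23, 5+32) = Beta(34, 37).
Mode = (34−1)/(34+37−2) = 33/69 = 0.4783.
Mean = 34/(34+37) = 34/71 = 0.4789.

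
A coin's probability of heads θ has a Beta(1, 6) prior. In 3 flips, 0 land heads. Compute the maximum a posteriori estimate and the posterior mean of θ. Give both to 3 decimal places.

maximum a posteriori estimate = 0.000, posterior mean = 0.100

Posterior: Beta(1+0, 6+3) = Beta(1, 9).
Since α = 1 ≤ 1 and β > 1, the Beta density is monotone decreasing on [0,1]; the mode is at 0.
Mean = 1/(1+9) = 0.100.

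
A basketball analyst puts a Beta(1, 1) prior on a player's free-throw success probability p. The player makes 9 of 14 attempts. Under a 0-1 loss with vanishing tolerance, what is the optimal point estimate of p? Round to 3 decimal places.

0.643

Posterior: Beta(1+9, 1+5) = Beta(10, 6).
Mode = (10−1)/(10+6−2) = 9/14 = 0.643.
With a flat prior the MAP equals the MLE, 9/14.
Mean = 10/(10+6) = 10/16 = 0.625.
This is the posterior mode — the MAP estimate.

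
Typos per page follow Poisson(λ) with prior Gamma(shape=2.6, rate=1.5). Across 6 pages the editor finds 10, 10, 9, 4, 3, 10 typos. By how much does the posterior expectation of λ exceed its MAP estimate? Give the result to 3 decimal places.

Σ counts = 46. Posterior: Gamma(shape = 2.6+46 = 48.6, rate = 1.5+6 = 7.5).
Mode = (α−1)/β = 47.6/7.5 = 6.347.
Mean = α/β = 48.6/7.5 = 6.480.
Difference = 6.480 − 6.347 = 0.133.
The mean is pulled above the mode by the posterior's right skew.

0.133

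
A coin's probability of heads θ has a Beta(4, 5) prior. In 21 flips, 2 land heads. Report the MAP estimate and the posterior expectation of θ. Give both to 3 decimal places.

MAP = 0.179; posterior mean = 0.200

Posterior: Beta(4+2, 5+19) = Beta(6, 24).
Mode = (6−1)/(6+24−2) = 5/28 = 0.179.
Mean = 6/(6+24) = 6/30 = 0.200.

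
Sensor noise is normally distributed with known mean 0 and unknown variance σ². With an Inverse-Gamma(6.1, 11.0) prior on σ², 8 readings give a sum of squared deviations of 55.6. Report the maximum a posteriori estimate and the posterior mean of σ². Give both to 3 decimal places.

MAP = 3.495, posterior mean = 4.264

Posterior: Inverse-Gamma(shape = 6.1+8/2 = 10.1, scale = 11.0+55.6/2 = 38.8).
Mode = β/(α+1) = 38.8/11.1 = 3.495.
Mean = β/(α−1) = 38.8/9.1 = 4.264.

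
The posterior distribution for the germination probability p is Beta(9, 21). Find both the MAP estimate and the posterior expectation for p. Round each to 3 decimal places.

MAP estimate = 0.286, posterior expectation = 0.300

Mode = (9−1)/(9+21−2) = 8/28 = 0.286.
Mean = 9/(9+21) = 9/30 = 0.300.
Right-skewed posterior ⇒ mode < mean.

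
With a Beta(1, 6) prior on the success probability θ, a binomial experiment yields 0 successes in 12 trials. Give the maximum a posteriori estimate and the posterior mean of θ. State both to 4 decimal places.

Posterior: Beta(1+0, 6+12) = Beta(1, 18).
Since α = 1 ≤ 1 and β > 1, the Beta density is monotone decreasing on [0,1]; the mode is at 0.
Mean = 1/(1+18) = 0.0526.

maximum a posteriori estimate = 0.0000, posterior mean = 0.0526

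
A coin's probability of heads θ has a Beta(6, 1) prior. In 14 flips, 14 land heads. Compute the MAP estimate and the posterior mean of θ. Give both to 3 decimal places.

MAP estimate = 1.000, posterior mean = 0.952

Posterior: Beta(6+14, 1+0) = Beta(20, 1).
Since β = 1 ≤ 1 and α > 1, the Beta density is monotone increasing on [0,1]; the mode is at 1.
Mean = 20/(20+1) = 0.952.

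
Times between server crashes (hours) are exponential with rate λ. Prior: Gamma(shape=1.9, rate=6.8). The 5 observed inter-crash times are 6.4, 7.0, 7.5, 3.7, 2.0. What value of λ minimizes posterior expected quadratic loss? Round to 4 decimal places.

0.2066

Σ times = 26.6. Posterior: Gamma(shape = 1.9+5 = 6.9, rate = 6.8+26.6 = 33.4).
Mode = (α−1)/β = 5.9/33.4 = 0.1766.
Mean = α/β = 6.9/33.4 = 0.2066.
Quadratic loss ⇒ the optimal estimator is the posterior mean.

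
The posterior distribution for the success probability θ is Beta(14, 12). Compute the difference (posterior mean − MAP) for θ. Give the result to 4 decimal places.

-0.0032

Mode = (14−1)/(14+12−2) = 13/24 = 0.5417.
Mean = 14/(14+12) = 14/26 = 0.5385.
Difference = 0.5385 − 0.5417 = -0.0032.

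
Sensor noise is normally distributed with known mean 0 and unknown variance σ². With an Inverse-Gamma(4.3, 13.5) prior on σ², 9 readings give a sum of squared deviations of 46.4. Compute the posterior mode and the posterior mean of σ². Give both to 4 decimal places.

Posterior: Inverse-Gamma(shape = 4.3+9/2 = 8.8, scale = 13.5+46.4/2 = 36.7).
Mode = β/(α+1) = 36.7/9.8 = 3.7449.
Mean = β/(α−1) = 36.7/7.8 = 4.7051.

σ²_MAP = 3.7449, E[σ²|data] = 4.7051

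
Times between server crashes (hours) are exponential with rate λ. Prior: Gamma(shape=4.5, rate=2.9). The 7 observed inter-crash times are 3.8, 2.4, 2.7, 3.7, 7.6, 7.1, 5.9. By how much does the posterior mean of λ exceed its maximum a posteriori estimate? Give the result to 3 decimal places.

Σ times = 33.2. Posterior: Gamma(shape = 4.5+7 = 11.5, rate = 2.9+33.2 = 36.1).
Mode = (α−1)/β = 10.5/36.1 = 0.291.
Mean = α/β = 11.5/36.1 = 0.319.
Difference = 0.319 − 0.291 = 0.028.
Mean > mode: the posterior has a right tail.

0.028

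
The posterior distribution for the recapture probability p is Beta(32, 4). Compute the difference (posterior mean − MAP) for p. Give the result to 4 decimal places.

Mode = (32−1)/(32+4−2) = 31/34 = 0.9118.
Mean = 32/(32+4) = 32/36 = 0.8889.
Difference = 0.8889 − 0.9118 = -0.0229.
The mean is pulled below the mode by the posterior's left skew.

-0.0229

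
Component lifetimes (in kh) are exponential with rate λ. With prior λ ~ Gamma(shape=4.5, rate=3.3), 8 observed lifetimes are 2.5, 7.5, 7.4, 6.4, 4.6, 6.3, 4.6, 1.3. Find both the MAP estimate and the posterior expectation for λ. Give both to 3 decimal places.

Σ times = 40.6. Posterior: Gamma(shape = 4.5+8 = 12.5, rate = 3.3+40.6 = 43.9).
Mode = (α−1)/β = 11.5/43.9 = 0.262.
Mean = α/β = 12.5/43.9 = 0.285.
The posterior is right-skewed, so the mean exceeds the mode.

MAP estimate = 0.262, posterior expectation = 0.285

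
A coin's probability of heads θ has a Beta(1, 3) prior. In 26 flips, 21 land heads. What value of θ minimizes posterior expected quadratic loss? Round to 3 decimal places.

0.733

Posterior: Beta(1+21, 3+5) = Beta(22, 8).
Mode = (22−1)/(22+8−2) = 21/28 = 0.750.
Mean = 22/(22+8) = 22/30 = 0.733.
Quadratic loss ⇒ the optimal estimator is the posterior mean.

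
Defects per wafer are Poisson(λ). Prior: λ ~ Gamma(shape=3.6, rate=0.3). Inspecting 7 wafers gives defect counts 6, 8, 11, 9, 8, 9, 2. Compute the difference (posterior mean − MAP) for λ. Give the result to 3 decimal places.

0.137

Σ counts = 53. Posterior: Gamma(shape = 3.6+53 = 56.6, rate = 0.3+7 = 7.3).
Mode = (α−1)/β = 55.6/7.3 = 7.616.
Mean = α/β = 56.6/7.3 = 7.753.
Difference = 7.753 − 7.616 = 0.137.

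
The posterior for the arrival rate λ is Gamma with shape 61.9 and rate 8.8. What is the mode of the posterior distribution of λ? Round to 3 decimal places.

6.920

Mode = (α−1)/β = 60.9/8.8 = 6.920.
Mean = α/β = 61.9/8.8 = 7.034.
This is the posterior mode — the MAP estimate.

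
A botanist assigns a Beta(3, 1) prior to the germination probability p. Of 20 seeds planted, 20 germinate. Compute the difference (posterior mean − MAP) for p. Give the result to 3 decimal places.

Posterior: Beta(3+20, 1+0) = Beta(23, 1).
Since β = 1 ≤ 1 and α > 1, the Beta density is monotone increasing on [0,1]; the mode is at 1.
Mean = 23/(23+1) = 0.958.
Difference = 0.958 − 1.000 = -0.042.
Mode > mean: the posterior has a left tail.

-0.042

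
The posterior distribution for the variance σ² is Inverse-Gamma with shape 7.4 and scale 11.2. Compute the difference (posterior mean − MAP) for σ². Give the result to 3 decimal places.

Mode = β/(α+1) = 11.2/8.4 = 1.333.
Mean = β/(α−1) = 11.2/6.4 = 1.750.
Difference = 1.750 − 1.333 = 0.417.

0.417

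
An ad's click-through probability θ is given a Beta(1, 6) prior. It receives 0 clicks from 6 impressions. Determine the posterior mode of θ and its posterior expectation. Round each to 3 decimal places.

Posterior: Beta(1+0, 6+6) = Beta(1, 12).
Since α = 1 ≤ 1 and β > 1, the Beta density is monotone decreasing on [0,1]; the mode is at 0.
Mean = 1/(1+12) = 0.077.
Mean > mode: the posterior has a right tail.

MAP: 0.000. Posterior mean: 0.077.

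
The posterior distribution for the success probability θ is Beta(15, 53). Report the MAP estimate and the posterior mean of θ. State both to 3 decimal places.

MAP: 0.212. Posterior mean: 0.221.

Mode = (15−1)/(15+53−2) = 14/66 = 0.212.
Mean = 15/(15+53) = 15/68 = 0.221.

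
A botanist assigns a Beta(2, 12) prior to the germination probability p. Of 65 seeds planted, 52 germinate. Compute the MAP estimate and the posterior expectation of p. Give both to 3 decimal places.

MAP = 0.688, posterior mean = 0.684

Posterior: Beta(2+52, 12+13) = Beta(54, 25).
Mode = (54−1)/(54+25−2) = 53/77 = 0.688.
Mean = 54/(54+25) = 54/79 = 0.684.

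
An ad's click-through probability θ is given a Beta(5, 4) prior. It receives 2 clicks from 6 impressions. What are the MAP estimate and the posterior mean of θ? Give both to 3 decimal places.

Posterior: Beta(5+2, 4+4) = Beta(7, 8).
Mode = (7−1)/(7+8−2) = 6/13 = 0.462.
Mean = 7/(7+8) = 7/15 = 0.467.

θ_MAP = 0.462, E[θ|data] = 0.467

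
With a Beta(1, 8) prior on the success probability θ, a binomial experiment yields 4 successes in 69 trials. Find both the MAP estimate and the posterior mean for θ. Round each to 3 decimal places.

MAP: 0.053. Posterior mean: 0.064.

Posterior: Beta(1+4, 8+65) = Beta(5, 73).
Mode = (5−1)/(5+73−2) = 4/76 = 0.053.
Mean = 5/(5+73) = 5/78 = 0.064.
Right-skewed posterior ⇒ mode < mean.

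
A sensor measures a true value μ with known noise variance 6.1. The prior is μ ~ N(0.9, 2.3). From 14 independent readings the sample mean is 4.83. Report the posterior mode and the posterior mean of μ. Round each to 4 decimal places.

Posterior for μ is Normal. Precision-weighted mean: (1/2.3·0.9 + 14/6.1·4.83) / (1/2.3 + 14/6.1) = 4.2041.
A Normal posterior is symmetric, so mode = mean.

MAP = 4.2041; posterior mean = 4.2041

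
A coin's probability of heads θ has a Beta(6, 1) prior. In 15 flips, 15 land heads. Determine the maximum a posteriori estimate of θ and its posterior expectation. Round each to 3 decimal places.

θ_MAP = 1.000, E[θ|data] = 0.955

Posterior: Beta(6+15, 1+0) = Beta(21, 1).
Since β = 1 ≤ 1 and α > 1, the Beta density is monotone increasing on [0,1]; the mode is at 1.
Mean = 21/(21+1) = 0.955.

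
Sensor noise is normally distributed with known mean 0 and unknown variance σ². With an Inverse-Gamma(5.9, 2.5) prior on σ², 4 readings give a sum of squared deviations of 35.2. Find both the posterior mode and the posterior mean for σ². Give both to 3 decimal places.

Posterior: Inverse-Gamma(shape = 5.9+4/2 = 7.9, scale = 2.5+35.2/2 = 20.1).
Mode = β/(α+1) = 20.1/8.9 = 2.258.
Mean = β/(α−1) = 20.1/6.9 = 2.913.

posterior mode = 2.258, posterior mean = 2.913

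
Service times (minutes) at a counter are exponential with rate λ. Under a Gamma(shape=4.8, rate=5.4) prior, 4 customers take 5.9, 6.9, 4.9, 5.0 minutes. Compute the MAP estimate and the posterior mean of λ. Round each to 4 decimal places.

MAP = 0.2776; posterior mean = 0.3132

Σ times = 22.7. Posterior: Gamma(shape = 4.8+4 = 8.8, rate = 5.4+22.7 = 28.1).
Mode = (α−1)/β = 7.8/28.1 = 0.2776.
Mean = α/β = 8.8/28.1 = 0.3132.
The mean is pulled above the mode by the posterior's right skew.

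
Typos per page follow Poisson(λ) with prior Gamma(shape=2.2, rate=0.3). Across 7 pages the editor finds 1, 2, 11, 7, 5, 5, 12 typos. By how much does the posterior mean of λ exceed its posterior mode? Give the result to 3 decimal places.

0.137

Σ counts = 43. Posterior: Gamma(shape = 2.2+43 = 45.2, rate = 0.3+7 = 7.3).
Mode = (α−1)/β = 44.2/7.3 = 6.055.
Mean = α/β = 45.2/7.3 = 6.192.
Difference = 6.192 − 6.055 = 0.137.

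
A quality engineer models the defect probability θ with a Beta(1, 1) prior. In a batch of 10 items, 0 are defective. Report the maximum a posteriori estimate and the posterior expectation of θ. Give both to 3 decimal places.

Posterior: Beta(1+0, 1+10) = Beta(1, 11).
Since α = 1 ≤ 1 and β > 1, the Beta density is monotone decreasing on [0,1]; the mode is at 0.
Mean = 1/(1+11) = 0.083.

MAP = 0.000; posterior mean = 0.083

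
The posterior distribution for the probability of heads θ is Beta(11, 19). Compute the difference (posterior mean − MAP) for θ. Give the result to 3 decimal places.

Mode = (11−1)/(11+19−2) = 10/28 = 0.357.
Mean = 11/(11+19) = 11/30 = 0.367.
Difference = 0.367 − 0.357 = 0.010.
The mean is pulled above the mode by the posterior's right skew.

0.010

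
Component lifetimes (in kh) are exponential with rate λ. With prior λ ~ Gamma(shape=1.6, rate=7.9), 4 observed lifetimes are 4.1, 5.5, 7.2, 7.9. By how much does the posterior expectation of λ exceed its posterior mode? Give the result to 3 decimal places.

Σ times = 24.7. Posterior: Gamma(shape = 1.6+4 = 5.6, rate = 7.9+24.7 = 32.6).
Mode = (α−1)/β = 4.6/32.6 = 0.141.
Mean = α/β = 5.6/32.6 = 0.172.
Difference = 0.172 − 0.141 = 0.031.

0.031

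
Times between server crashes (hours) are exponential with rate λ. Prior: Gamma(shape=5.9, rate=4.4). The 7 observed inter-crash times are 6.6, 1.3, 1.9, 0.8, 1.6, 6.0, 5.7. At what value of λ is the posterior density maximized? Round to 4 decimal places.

Σ times = 23.9. Posterior: Gamma(shape = 5.9+7 = 12.9, rate = 4.4+23.9 = 28.3).
Mode = (α−1)/β = 11.9/28.3 = 0.4205.
Mean = α/β = 12.9/28.3 = 0.4558.
This is the posterior mode — the MAP estimate.

0.4205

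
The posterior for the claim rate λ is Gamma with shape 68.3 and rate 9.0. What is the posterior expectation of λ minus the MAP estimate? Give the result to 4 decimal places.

Mode = (α−1)/β = 67.3/9.0 = 7.4778.
Mean = α/β = 68.3/9.0 = 7.5889.
Difference = 7.5889 − 7.4778 = 0.1111.
The mean is pulled above the mode by the posterior's right skew.

0.1111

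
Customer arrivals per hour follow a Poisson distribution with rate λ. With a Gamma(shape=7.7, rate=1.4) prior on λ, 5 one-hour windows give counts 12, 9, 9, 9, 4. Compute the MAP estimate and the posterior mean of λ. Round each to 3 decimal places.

Σ counts = 43. Posterior: Gamma(shape = 7.7+43 = 50.7, rate = 1.4+5 = 6.4).
Mode = (α−1)/β = 49.7/6.4 = 7.766.
Mean = α/β = 50.7/6.4 = 7.922.
The posterior is right-skewed, so the mean exceeds the mode.

MAP = 7.766, posterior mean = 7.922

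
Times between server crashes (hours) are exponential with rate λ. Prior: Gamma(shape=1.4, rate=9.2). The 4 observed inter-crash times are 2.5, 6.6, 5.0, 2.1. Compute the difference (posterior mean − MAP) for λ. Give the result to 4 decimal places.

Σ times = 16.2. Posterior: Gamma(shape = 1.4+4 = 5.4, rate = 9.2+16.2 = 25.4).
Mode = (α−1)/β = 4.4/25.4 = 0.1732.
Mean = α/β = 5.4/25.4 = 0.2126.
Difference = 0.2126 − 0.1732 = 0.0394.
Right-skewed posterior ⇒ mode < mean.

0.0394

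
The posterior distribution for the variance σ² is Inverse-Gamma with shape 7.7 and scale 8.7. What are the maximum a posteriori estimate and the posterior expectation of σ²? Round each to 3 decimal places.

MAP = 1.000; posterior mean = 1.299

Mode = β/(α+1) = 8.7/8.7 = 1.000.
Mean = β/(α−1) = 8.7/6.7 = 1.299.
Mean > mode: the posterior has a right tail.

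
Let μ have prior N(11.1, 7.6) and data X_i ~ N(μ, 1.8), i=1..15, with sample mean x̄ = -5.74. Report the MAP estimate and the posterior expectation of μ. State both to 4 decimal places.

Posterior for μ is Normal. Precision-weighted mean: (1/7.6·11.1 + 15/1.8·-5.74) / (1/7.6 + 15/1.8) = -5.4782.
A Normal posterior is symmetric, so mode = mean.

MAP = -5.4782, posterior mean = -5.4782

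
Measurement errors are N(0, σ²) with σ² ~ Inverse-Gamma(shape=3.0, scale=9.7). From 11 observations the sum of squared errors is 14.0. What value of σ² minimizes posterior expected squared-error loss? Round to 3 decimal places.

2.227

Posterior: Inverse-Gamma(shape = 3.0+11/2 = 8.5, scale = 9.7+14.0/2 = 16.7).
Mode = β/(α+1) = 16.7/9.5 = 1.758.
Mean = β/(α−1) = 16.7/7.5 = 2.227.
Squared-error loss ⇒ the optimal estimator is the posterior mean.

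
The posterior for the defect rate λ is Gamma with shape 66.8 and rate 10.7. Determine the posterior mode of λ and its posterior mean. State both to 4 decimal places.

Mode = (α−1)/β = 65.8/10.7 = 6.1495.
Mean = α/β = 66.8/10.7 = 6.2430.
The mean is pulled above the mode by the posterior's right skew.

posterior mode = 6.1495, posterior mean = 6.2430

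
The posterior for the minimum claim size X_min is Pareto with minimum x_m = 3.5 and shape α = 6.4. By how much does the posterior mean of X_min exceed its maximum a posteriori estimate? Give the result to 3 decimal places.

The Pareto density is strictly decreasing on [x_m, ∞), so the mode is x_m = 3.500.
Mean = α·x_m/(α−1) = 6.4·3.5/5.4 = 4.148.
Difference = 4.148 − 3.500 = 0.648.
Right-skewed posterior ⇒ mode < mean.

0.648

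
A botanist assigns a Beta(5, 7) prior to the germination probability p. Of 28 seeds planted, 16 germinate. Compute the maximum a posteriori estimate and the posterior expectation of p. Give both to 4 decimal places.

MAP: 0.5263. Posterior mean: 0.5250.

Posterior: Beta(5+16, 7+12) = Beta(21, 19).
Mode = (21−1)/(21+19−2) = 20/38 = 0.5263.
Mean = 21/(21+19) = 21/40 = 0.5250.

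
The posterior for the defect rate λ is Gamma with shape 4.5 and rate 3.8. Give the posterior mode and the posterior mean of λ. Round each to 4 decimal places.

Mode = (α−1)/β = 3.5/3.8 = 0.9211.
Mean = α/β = 4.5/3.8 = 1.1842.
Mean > mode: the posterior has a right tail.

MAP = 0.9211; posterior mean = 1.1842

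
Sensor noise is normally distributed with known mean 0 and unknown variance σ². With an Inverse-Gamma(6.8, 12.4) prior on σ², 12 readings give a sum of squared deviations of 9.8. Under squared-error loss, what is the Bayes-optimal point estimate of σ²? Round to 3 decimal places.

1.466

Posterior: Inverse-Gamma(shape = 6.8+12/2 = 12.8, scale = 12.4+9.8/2 = 17.3).
Mode = β/(α+1) = 17.3/13.8 = 1.254.
Mean = β/(α−1) = 17.3/11.8 = 1.466.
Squared-error loss ⇒ the optimal estimator is the posterior mean.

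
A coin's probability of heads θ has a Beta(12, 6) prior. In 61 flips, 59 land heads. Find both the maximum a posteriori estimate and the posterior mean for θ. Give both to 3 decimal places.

Posterior: Beta(12+59, 6+2) = Beta(71, 8).
Mode = (71−1)/(71+8−2) = 70/77 = 0.909.
Mean = 71/(71+8) = 71/79 = 0.899.

MAP: 0.909. Posterior mean: 0.899.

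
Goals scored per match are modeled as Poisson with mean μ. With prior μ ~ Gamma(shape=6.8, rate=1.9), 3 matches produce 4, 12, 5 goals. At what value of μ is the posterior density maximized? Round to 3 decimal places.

5.469

Σ counts = 21. Posterior: Gamma(shape = 6.8+21 = 27.8, rate = 1.9+3 = 4.9).
Mode = (α−1)/β = 26.8/4.9 = 5.469.
Mean = α/β = 27.8/4.9 = 5.673.
This is the posterior mode — the MAP estimate.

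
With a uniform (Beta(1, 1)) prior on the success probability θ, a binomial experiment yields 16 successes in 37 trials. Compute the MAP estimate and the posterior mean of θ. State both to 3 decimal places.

MAP: 0.432. Posterior mean: 0.436.

Posterior: Beta(1+16, 1+21) = Beta(17, 22).
Mode = (17−1)/(17+22−2) = 16/37 = 0.432.
With a flat prior the MAP equals the MLE, 16/37.
Mean = 17/(17+22) = 17/39 = 0.436.
Mean > mode: the posterior has a right tail.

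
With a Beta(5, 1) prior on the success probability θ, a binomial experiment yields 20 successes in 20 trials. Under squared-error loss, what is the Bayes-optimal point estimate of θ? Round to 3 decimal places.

Posterior: Beta(5+20, 1+0) = Beta(25, 1).
Since β = 1 ≤ 1 and α > 1, the Beta density is monotone increasing on [0,1]; the mode is at 1.
Mean = 25/(25+1) = 0.962.
Squared-error loss ⇒ the optimal estimator is the posterior mean.

0.962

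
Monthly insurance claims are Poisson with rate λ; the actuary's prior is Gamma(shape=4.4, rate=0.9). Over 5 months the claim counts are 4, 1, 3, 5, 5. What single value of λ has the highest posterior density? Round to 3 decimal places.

Σ counts = 18. Posterior: Gamma(shape = 4.4+18 = 22.4, rate = 0.9+5 = 5.9).
Mode = (α−1)/β = 21.4/5.9 = 3.627.
Mean = α/β = 22.4/5.9 = 3.797.
This is the posterior mode — the MAP estimate.

3.627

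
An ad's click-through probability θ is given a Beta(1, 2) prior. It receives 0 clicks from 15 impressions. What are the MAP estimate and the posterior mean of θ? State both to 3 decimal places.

Posterior: Beta(1+0, 2+15) = Beta(1, 17).
Since α = 1 ≤ 1 and β > 1, the Beta density is monotone decreasing on [0,1]; the mode is at 0.
Mean = 1/(1+17) = 0.056.

MAP = 0.000, posterior mean = 0.056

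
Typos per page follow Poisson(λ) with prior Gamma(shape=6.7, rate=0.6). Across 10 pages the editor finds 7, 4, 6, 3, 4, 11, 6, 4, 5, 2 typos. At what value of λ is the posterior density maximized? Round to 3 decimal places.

Σ counts = 52. Posterior: Gamma(shape = 6.7+52 = 58.7, rate = 0.6+10 = 10.6).
Mode = (α−1)/β = 57.7/10.6 = 5.443.
Mean = α/β = 58.7/10.6 = 5.538.
This is the posterior mode — the MAP estimate.

5.443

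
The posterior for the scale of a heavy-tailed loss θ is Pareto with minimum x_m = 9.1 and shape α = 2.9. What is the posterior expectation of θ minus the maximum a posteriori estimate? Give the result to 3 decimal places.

4.789

The Pareto density is strictly decreasing on [x_m, ∞), so the mode is x_m = 9.100.
Mean = α·x_m/(α−1) = 2.9·9.1/1.9 = 13.889.
Difference = 13.889 − 9.100 = 4.789.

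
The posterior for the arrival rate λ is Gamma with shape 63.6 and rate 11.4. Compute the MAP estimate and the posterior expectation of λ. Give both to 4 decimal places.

Mode = (α−1)/β = 62.6/11.4 = 5.4912.
Mean = α/β = 63.6/11.4 = 5.5789.

MAP = 5.4912; posterior mean = 5.5789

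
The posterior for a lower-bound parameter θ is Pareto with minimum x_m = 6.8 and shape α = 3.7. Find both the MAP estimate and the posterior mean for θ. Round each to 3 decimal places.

The Pareto density is strictly decreasing on [x_m, ∞), so the mode is x_m = 6.800.
Mean = α·x_m/(α−1) = 3.7·6.8/2.7 = 9.319.
Right-skewed posterior ⇒ mode < mean.

θ_MAP = 6.800, E[θ|data] = 9.319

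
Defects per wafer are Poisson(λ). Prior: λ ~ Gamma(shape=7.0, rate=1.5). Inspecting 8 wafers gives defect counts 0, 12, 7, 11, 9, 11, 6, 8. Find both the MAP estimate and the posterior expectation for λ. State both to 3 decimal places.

MAP estimate = 7.368, posterior expectation = 7.474

Σ counts = 64. Posterior: Gamma(shape = 7.0+64 = 71.0, rate = 1.5+8 = 9.5).
Mode = (α−1)/β = 70.0/9.5 = 7.368.
Mean = α/β = 71.0/9.5 = 7.474.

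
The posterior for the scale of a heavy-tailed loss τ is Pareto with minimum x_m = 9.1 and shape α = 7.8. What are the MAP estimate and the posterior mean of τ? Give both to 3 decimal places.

The Pareto density is strictly decreasing on [x_m, ∞), so the mode is x_m = 9.100.
Mean = α·x_m/(α−1) = 7.8·9.1/6.8 = 10.438.
Right-skewed posterior ⇒ mode < mean.

MAP = 9.100, posterior mean = 10.438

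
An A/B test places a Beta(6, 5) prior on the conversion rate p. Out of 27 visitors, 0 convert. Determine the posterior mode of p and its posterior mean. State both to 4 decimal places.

MAP: 0.1389. Posterior mean: 0.1579.

Posterior: Beta(6+0, 5+27) = Beta(6, 32).
Mode = (6−1)/(6+32−2) = 5/36 = 0.1389.
Mean = 6/(6+32) = 6/38 = 0.1579.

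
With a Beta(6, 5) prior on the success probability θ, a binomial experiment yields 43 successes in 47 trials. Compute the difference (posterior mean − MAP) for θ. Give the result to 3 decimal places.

Posterior: Beta(6+43, 5+4) = Beta(49, 9).
Mode = (49−1)/(49+9−2) = 48/56 = 0.857.
Mean = 49/(49+9) = 49/58 = 0.845.
Difference = 0.845 − 0.857 = -0.012.

-0.012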